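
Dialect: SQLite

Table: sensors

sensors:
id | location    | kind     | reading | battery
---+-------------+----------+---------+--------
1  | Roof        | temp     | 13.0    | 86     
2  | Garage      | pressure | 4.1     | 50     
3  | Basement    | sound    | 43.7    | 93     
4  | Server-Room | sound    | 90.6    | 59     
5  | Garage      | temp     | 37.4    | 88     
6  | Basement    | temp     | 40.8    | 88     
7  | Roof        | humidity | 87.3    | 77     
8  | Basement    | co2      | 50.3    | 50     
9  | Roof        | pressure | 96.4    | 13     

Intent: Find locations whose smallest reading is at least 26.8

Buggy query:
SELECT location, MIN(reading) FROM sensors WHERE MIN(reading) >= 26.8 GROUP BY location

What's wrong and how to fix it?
Bug: MIN() in WHERE is a misuse of aggregate

Fix: Use HAVING for the per-group MIN condition

Corrected query:
SELECT location, MIN(reading) FROM sensors GROUP BY location HAVING MIN(reading) >= 26.8

Result:
location    | MIN(reading)
------------+-------------
Basement    | 40.8        
Server-Room | 90.6        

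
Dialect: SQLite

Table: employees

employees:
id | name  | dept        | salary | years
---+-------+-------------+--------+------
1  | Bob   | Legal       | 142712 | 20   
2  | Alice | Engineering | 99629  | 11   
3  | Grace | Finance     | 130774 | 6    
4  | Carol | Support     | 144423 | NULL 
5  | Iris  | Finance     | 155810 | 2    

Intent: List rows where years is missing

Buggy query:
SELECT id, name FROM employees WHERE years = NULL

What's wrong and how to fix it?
Bug: '= NULL' is always unknown in SQL three-valued logic, so no rows match

Fix: Use IS NULL to test for NULL

Corrected query:
SELECT id, name FROM employees WHERE years IS NULL

Result:
id | name 
---+------
4  | Carol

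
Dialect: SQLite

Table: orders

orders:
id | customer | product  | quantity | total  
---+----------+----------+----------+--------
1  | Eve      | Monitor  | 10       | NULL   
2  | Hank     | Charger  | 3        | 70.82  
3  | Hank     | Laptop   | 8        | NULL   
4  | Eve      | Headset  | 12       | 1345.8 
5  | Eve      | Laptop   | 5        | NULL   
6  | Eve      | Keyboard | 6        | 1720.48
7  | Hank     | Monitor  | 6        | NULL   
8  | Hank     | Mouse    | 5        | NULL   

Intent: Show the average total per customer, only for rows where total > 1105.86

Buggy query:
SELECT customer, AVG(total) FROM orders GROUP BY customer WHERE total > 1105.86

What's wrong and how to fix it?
Bug: Row-level WHERE must come before GROUP BY in the clause order

Fix: Place WHERE between FROM and GROUP BY

Corrected query:
SELECT customer, AVG(total) FROM orders WHERE total > 1105.86 GROUP BY customer

Result:
customer | AVG(total)
---------+-----------
Eve      | 1533.14   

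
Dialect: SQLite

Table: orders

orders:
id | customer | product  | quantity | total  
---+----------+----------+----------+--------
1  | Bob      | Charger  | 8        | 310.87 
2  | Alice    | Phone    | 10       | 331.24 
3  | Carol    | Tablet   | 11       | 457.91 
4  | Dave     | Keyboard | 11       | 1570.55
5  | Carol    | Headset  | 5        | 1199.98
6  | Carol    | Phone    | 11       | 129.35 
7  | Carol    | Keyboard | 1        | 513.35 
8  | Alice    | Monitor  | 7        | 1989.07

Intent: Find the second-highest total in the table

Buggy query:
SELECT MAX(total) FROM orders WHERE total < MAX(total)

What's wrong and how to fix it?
Bug: The inner MAX is an aggregate inside WHERE, which is not allowed

Fix: Compute the overall MAX in a subquery, then take MAX of rows below it

Corrected query:
SELECT MAX(total) FROM orders WHERE total < (SELECT MAX(total) FROM orders)

Result:
MAX(total)
----------
1570.55   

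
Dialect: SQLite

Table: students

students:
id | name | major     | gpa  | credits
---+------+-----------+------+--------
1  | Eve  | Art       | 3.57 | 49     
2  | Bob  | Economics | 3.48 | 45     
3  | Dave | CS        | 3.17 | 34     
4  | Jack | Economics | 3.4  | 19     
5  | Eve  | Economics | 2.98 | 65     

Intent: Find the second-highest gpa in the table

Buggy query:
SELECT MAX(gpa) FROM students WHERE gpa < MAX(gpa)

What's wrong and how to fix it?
Bug: MAX(gpa) on the right of the comparison is an aggregate-in-WHERE error

Fix: Put the inner MAX in a scalar subquery

Corrected query:
SELECT MAX(gpa) FROM students WHERE gpa < (SELECT MAX(gpa) FROM students)

Result:
MAX(gpa)
--------
3.48    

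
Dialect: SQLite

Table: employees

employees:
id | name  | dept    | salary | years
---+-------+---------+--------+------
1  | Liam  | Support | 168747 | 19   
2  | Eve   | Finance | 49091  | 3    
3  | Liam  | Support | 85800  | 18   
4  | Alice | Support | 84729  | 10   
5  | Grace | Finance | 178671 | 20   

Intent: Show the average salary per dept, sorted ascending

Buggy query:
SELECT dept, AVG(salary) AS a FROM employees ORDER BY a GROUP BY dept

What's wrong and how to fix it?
Bug: GROUP BY must precede ORDER BY

Fix: Move ORDER BY to the end, after GROUP BY

Corrected query:
SELECT dept, AVG(salary) AS a FROM employees GROUP BY dept ORDER BY a

Result:
dept    | a     
--------+-------
Support | 113092
Finance | 113881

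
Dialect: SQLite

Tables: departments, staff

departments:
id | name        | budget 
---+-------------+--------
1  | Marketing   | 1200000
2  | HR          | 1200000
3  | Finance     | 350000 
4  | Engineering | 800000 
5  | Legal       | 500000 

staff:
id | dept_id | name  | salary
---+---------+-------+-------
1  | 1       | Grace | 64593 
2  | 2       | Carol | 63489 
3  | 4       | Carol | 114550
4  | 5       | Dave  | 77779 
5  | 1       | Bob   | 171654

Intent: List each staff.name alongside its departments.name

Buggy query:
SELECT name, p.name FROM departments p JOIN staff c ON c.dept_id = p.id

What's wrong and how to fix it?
Bug: 'name' exists in both joined tables, so the database can't tell which one is meant

Fix: Qualify the column with its table alias (c.name)

Corrected query:
SELECT c.name, p.name FROM departments p JOIN staff c ON c.dept_id = p.id

Result:
name  | name       
------+------------
Grace | Marketing  
Carol | HR         
Carol | Engineering
Dave  | Legal      
Bob   | Marketing  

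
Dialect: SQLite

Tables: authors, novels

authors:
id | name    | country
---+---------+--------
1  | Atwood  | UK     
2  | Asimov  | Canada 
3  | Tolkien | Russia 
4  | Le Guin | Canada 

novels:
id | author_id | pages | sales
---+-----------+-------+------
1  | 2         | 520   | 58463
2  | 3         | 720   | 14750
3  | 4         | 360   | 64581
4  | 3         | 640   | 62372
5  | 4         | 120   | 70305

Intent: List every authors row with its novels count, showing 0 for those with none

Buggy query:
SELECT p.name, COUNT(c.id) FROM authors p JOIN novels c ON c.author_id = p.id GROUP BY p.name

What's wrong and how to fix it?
Bug: INNER JOIN drops authors rows that have no matching novels rows

Fix: Use LEFT JOIN so parents without children still appear (COUNT(c.id) gives 0)

Corrected query:
SELECT p.name, COUNT(c.id) FROM authors p LEFT JOIN novels c ON c.author_id = p.id GROUP BY p.name

Result:
name    | COUNT(c.id)
--------+------------
Asimov  | 1          
Atwood  | 0          
Le Guin | 2          
Tolkien | 2          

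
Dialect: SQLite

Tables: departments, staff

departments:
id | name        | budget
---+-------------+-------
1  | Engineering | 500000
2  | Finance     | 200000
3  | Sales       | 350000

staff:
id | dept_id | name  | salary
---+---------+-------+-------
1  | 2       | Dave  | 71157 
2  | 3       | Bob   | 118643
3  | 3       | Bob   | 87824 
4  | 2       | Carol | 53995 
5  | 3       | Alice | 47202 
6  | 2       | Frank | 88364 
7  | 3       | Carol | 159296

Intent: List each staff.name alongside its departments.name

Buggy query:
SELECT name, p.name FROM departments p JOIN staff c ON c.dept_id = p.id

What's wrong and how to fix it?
Bug: 'name' exists in both joined tables, so the database can't tell which one is meant

Fix: Qualify the column with its table alias (c.name)

Corrected query:
SELECT c.name, p.name FROM departments p JOIN staff c ON c.dept_id = p.id

Result:
name  | name   
------+--------
Dave  | Finance
Bob   | Sales  
Bob   | Sales  
Carol | Finance
Alice | Sales  
Frank | Finance
Carol | Sales  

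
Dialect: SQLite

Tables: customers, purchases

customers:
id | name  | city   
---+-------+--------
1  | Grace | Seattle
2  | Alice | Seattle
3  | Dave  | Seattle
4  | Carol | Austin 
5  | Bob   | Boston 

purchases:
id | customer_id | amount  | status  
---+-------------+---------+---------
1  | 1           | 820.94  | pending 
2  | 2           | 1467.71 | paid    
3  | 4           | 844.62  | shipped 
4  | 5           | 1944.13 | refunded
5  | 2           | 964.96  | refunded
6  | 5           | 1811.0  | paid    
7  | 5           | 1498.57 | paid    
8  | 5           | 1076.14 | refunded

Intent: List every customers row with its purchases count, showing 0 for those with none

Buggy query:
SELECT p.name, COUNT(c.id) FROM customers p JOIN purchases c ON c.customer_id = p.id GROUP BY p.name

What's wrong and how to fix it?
Bug: INNER JOIN drops customers rows that have no matching purchases rows

Fix: Use LEFT JOIN so parents without children still appear (COUNT(c.id) gives 0)

Corrected query:
SELECT p.name, COUNT(c.id) FROM customers p LEFT JOIN purchases c ON c.customer_id = p.id GROUP BY p.name

Result:
name  | COUNT(c.id)
------+------------
Alice | 2          
Bob   | 4          
Carol | 1          
Dave  | 0          
Grace | 1          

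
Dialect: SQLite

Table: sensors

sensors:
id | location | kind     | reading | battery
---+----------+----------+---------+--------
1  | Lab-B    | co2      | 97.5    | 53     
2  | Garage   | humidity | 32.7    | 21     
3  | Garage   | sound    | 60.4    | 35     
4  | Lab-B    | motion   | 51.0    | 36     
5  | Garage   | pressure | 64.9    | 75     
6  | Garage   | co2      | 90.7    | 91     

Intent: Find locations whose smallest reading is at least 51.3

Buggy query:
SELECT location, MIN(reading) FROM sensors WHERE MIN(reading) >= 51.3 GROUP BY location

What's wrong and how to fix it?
Bug: MIN() in WHERE is a misuse of aggregate

Fix: Use HAVING for the per-group MIN condition

Corrected query:
SELECT location, MIN(reading) FROM sensors GROUP BY location HAVING MIN(reading) >= 51.3

Result:
(no rows)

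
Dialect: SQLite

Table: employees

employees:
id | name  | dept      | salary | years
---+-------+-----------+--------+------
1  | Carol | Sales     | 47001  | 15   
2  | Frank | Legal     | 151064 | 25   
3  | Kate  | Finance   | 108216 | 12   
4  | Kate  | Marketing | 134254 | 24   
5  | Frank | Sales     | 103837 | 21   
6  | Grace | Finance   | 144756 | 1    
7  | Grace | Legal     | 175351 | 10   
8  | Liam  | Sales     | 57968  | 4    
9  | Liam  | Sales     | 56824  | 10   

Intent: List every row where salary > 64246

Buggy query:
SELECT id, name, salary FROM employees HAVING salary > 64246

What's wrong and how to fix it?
Bug: HAVING filters the output of aggregation, but this query has no GROUP BY and no aggregate functions, so SQLite rejects it (HAVING clause on a non-aggregate query); the condition here is per row

Fix: Replace HAVING with WHERE since the condition applies to individual rows

Corrected query:
SELECT id, name, salary FROM employees WHERE salary > 64246

Result:
id | name  | salary
---+-------+-------
2  | Frank | 151064
3  | Kate  | 108216
4  | Kate  | 134254
5  | Frank | 103837
6  | Grace | 144756
7  | Grace | 175351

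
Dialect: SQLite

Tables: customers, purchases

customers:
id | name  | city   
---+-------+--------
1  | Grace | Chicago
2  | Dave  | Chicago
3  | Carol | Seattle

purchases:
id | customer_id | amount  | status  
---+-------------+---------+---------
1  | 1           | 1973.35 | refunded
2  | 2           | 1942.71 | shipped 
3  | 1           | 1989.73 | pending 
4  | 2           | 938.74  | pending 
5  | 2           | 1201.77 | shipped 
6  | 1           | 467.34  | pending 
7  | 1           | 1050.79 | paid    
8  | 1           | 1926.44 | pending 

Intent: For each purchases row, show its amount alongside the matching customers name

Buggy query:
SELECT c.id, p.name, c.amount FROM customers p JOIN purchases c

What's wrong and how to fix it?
Bug: JOIN with no ON clause produces a cartesian product; every purchases row pairs with every customers row

Fix: Specify the join condition linking the foreign key to the parent id

Corrected query:
SELECT c.id, p.name, c.amount FROM customers p JOIN purchases c ON c.customer_id = p.id

Result:
id | name  | amount 
---+-------+--------
1  | Grace | 1973.35
2  | Dave  | 1942.71
3  | Grace | 1989.73
4  | Dave  | 938.74 
5  | Dave  | 1201.77
6  | Grace | 467.34 
7  | Grace | 1050.79
8  | Grace | 1926.44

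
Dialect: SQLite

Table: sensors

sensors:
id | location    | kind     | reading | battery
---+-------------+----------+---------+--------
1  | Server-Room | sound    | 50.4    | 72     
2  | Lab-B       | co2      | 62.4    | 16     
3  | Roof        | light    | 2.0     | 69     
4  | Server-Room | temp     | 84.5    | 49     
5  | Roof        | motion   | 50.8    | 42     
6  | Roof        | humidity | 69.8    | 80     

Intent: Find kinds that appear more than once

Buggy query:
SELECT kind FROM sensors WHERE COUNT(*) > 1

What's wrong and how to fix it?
Bug: COUNT(*) is an aggregate and cannot be used in WHERE

Fix: Group first, then use HAVING for the count condition

Corrected query:
SELECT kind FROM sensors GROUP BY kind HAVING COUNT(*) > 1

Result:
(no rows)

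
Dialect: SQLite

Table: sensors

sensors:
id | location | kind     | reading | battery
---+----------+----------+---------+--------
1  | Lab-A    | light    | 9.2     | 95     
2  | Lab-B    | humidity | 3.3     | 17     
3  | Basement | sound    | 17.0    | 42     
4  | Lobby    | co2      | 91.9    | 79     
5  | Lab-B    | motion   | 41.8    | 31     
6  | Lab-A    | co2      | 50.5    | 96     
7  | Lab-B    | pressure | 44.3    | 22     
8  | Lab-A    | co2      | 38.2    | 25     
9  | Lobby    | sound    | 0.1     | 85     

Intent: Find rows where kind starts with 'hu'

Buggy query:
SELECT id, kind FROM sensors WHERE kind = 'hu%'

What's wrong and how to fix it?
Bug: Wildcards only work with LIKE; '=' treats '%' as a literal character

Fix: Use LIKE for wildcard pattern matching

Corrected query:
SELECT id, kind FROM sensors WHERE kind LIKE 'hu%'

Result:
id | kind    
---+---------
2  | humidity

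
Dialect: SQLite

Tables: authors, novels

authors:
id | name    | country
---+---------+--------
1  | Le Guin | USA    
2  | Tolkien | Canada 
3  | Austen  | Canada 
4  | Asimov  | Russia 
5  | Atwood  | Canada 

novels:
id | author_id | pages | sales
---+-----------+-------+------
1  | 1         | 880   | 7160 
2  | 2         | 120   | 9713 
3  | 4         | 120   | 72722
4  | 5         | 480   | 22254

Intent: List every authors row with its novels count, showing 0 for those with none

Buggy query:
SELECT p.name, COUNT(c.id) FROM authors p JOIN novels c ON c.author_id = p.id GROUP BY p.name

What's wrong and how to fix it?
Bug: An inner join excludes parents with zero children

Fix: Use LEFT JOIN so parents without children still appear (COUNT(c.id) gives 0)

Corrected query:
SELECT p.name, COUNT(c.id) FROM authors p LEFT JOIN novels c ON c.author_id = p.id GROUP BY p.name

Result:
name    | COUNT(c.id)
--------+------------
Asimov  | 1          
Atwood  | 1          
Austen  | 0          
Le Guin | 1          
Tolkien | 1          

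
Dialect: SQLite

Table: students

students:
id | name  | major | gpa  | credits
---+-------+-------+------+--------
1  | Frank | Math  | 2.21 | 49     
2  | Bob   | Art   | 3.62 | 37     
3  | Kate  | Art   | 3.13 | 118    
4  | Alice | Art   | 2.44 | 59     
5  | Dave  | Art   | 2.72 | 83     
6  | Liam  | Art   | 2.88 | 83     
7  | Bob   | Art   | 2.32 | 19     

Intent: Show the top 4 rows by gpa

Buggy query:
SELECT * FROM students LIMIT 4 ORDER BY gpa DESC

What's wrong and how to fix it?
Bug: LIMIT must come after ORDER BY

Fix: Sort with ORDER BY, then apply LIMIT

Corrected query:
SELECT * FROM students ORDER BY gpa DESC LIMIT 4

Result:
id | name | major | gpa  | credits
---+------+-------+------+--------
2  | Bob  | Art   | 3.62 | 37     
3  | Kate | Art   | 3.13 | 118    
6  | Liam | Art   | 2.88 | 83     
5  | Dave | Art   | 2.72 | 83     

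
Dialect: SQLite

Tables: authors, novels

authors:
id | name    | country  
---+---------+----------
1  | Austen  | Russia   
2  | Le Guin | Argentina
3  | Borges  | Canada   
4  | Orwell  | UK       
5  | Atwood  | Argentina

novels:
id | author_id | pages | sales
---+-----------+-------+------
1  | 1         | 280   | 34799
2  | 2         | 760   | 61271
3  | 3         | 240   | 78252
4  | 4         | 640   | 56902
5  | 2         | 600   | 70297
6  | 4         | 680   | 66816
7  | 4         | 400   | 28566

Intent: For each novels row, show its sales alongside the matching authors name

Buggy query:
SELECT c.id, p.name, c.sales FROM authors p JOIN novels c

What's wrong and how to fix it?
Bug: JOIN with no ON clause produces a cartesian product; every novels row pairs with every authors row

Fix: Add ON c.author_id = p.id to the JOIN

Corrected query:
SELECT c.id, p.name, c.sales FROM authors p JOIN novels c ON c.author_id = p.id

Result:
id | name    | sales
---+---------+------
1  | Austen  | 34799
2  | Le Guin | 61271
3  | Borges  | 78252
4  | Orwell  | 56902
5  | Le Guin | 70297
6  | Orwell  | 66816
7  | Orwell  | 28566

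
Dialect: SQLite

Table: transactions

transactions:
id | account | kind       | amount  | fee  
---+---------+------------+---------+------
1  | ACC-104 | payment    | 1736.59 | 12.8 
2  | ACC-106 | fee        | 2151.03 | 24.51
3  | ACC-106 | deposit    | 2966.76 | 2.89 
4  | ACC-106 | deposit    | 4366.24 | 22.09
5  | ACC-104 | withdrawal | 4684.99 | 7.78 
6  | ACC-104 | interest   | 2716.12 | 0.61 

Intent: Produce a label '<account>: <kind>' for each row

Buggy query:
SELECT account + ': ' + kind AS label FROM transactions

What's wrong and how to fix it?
Bug: '+' is numeric addition; on text columns SQLite converts them to 0 instead of concatenating

Fix: Replace + with || to concatenate text

Corrected query:
SELECT account || ': ' || kind AS label FROM transactions

Result:
label              
-------------------
ACC-104: payment   
ACC-106: fee       
ACC-106: deposit   
ACC-106: deposit   
ACC-104: withdrawal
ACC-104: interest  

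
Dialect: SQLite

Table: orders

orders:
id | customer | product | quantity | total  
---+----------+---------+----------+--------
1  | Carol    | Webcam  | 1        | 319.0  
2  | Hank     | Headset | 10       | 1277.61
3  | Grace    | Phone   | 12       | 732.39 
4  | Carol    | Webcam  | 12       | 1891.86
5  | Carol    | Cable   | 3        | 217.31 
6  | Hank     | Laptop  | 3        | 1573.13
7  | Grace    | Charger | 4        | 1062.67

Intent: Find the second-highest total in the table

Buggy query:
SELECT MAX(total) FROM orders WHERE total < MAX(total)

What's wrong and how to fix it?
Bug: MAX(total) on the right of the comparison is an aggregate-in-WHERE error

Fix: Compute the overall MAX in a subquery, then take MAX of rows below it

Corrected query:
SELECT MAX(total) FROM orders WHERE total < (SELECT MAX(total) FROM orders)

Result:
MAX(total)
----------
1573.13   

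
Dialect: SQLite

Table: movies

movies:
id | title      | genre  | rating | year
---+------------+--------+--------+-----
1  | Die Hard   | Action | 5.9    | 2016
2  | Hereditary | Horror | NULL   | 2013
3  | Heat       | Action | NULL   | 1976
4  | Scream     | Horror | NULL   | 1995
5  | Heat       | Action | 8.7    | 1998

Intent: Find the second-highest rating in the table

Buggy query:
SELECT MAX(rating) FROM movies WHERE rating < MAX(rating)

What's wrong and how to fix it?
Bug: The inner MAX is an aggregate inside WHERE, which is not allowed

Fix: Put the inner MAX in a scalar subquery

Corrected query:
SELECT MAX(rating) FROM movies WHERE rating < (SELECT MAX(rating) FROM movies)

Result:
MAX(rating)
-----------
5.9        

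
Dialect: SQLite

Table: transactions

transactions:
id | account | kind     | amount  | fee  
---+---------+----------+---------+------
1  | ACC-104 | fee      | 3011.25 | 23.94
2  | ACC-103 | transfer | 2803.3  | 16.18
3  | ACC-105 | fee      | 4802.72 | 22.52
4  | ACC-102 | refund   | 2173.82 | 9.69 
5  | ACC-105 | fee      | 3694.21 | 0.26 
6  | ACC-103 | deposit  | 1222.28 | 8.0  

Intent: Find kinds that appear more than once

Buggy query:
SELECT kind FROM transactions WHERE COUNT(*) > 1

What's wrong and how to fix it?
Bug: COUNT(*) is an aggregate and cannot be used in WHERE

Fix: Group first, then use HAVING for the count condition

Corrected query:
SELECT kind FROM transactions GROUP BY kind HAVING COUNT(*) > 1

Result:
kind
----
fee 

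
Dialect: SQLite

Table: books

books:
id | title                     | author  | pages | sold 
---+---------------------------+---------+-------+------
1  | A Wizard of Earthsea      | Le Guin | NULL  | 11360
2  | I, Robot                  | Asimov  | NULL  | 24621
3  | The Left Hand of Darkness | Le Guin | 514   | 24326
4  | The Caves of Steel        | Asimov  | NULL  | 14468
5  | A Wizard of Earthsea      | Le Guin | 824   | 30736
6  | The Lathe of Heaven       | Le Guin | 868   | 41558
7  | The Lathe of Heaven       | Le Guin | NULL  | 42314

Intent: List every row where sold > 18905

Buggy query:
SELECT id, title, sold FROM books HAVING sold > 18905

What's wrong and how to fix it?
Bug: HAVING filters the output of aggregation, but this query has no GROUP BY and no aggregate functions, so SQLite rejects it (HAVING clause on a non-aggregate query); the condition here is per row

Fix: Use WHERE for row-level filtering

Corrected query:
SELECT id, title, sold FROM books WHERE sold > 18905

Result:
id | title                     | sold 
---+---------------------------+------
2  | I, Robot                  | 24621
3  | The Left Hand of Darkness | 24326
5  | A Wizard of Earthsea      | 30736
6  | The Lathe of Heaven       | 41558
7  | The Lathe of Heaven       | 42314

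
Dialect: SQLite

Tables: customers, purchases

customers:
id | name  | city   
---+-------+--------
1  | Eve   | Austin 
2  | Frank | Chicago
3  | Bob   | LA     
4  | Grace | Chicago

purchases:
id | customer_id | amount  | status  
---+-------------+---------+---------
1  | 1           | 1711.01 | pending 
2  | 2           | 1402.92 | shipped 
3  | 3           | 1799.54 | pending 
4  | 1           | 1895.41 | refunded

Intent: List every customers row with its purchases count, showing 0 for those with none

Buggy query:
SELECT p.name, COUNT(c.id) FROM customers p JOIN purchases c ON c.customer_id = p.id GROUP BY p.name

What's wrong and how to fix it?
Bug: INNER JOIN drops customers rows that have no matching purchases rows

Fix: Use LEFT JOIN so parents without children still appear (COUNT(c.id) gives 0)

Corrected query:
SELECT p.name, COUNT(c.id) FROM customers p LEFT JOIN purchases c ON c.customer_id = p.id GROUP BY p.name

Result:
name  | COUNT(c.id)
------+------------
Bob   | 1          
Eve   | 2          
Frank | 1          
Grace | 0          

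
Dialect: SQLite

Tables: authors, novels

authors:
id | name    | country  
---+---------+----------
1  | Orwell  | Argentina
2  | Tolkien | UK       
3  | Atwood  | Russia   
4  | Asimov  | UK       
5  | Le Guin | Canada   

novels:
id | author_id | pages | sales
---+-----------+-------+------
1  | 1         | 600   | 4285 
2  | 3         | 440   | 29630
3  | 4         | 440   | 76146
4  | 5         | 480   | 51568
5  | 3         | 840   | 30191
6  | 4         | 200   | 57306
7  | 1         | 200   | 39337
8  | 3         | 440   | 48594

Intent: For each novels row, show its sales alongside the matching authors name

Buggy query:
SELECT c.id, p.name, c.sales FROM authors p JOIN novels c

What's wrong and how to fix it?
Bug: JOIN with no ON clause produces a cartesian product; every novels row pairs with every authors row

Fix: Specify the join condition linking the foreign key to the parent id

Corrected query:
SELECT c.id, p.name, c.sales FROM authors p JOIN novels c ON c.author_id = p.id

Result:
id | name    | sales
---+---------+------
1  | Orwell  | 4285 
2  | Atwood  | 29630
3  | Asimov  | 76146
4  | Le Guin | 51568
5  | Atwood  | 30191
6  | Asimov  | 57306
7  | Orwell  | 39337
8  | Atwood  | 48594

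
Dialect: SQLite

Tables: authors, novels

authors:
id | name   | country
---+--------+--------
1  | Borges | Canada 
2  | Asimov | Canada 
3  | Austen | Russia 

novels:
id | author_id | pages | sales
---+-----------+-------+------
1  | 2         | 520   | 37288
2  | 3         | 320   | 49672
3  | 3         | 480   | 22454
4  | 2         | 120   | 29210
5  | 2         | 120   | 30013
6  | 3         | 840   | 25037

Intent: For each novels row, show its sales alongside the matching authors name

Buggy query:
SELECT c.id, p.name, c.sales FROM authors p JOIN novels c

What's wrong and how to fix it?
Bug: JOIN with no ON clause produces a cartesian product; every novels row pairs with every authors row

Fix: Specify the join condition linking the foreign key to the parent id

Corrected query:
SELECT c.id, p.name, c.sales FROM authors p JOIN novels c ON c.author_id = p.id

Result:
id | name   | sales
---+--------+------
1  | Asimov | 37288
2  | Austen | 49672
3  | Austen | 22454
4  | Asimov | 29210
5  | Asimov | 30013
6  | Austen | 25037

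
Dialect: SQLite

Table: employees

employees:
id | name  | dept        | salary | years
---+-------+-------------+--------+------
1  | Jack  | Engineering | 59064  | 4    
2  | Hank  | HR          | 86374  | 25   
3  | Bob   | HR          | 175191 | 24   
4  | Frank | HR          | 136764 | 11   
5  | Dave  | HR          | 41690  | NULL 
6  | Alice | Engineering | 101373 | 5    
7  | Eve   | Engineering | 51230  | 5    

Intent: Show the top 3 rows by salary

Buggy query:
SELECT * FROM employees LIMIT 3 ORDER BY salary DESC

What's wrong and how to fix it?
Bug: ORDER BY cannot follow LIMIT; LIMIT is the final clause

Fix: Sort with ORDER BY, then apply LIMIT

Corrected query:
SELECT * FROM employees ORDER BY salary DESC LIMIT 3

Result:
id | name  | dept        | salary | years
---+-------+-------------+--------+------
3  | Bob   | HR          | 175191 | 24   
4  | Frank | HR          | 136764 | 11   
6  | Alice | Engineering | 101373 | 5    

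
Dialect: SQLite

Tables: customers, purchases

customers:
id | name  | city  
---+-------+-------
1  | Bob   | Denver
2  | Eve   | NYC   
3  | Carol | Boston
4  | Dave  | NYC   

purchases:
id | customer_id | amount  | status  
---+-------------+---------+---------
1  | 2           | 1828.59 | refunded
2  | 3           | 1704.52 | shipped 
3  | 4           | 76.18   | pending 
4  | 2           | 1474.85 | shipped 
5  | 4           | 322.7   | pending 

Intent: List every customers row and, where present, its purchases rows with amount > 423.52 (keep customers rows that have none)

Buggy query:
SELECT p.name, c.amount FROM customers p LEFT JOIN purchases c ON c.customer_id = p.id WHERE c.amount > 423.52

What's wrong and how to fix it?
Bug: A WHERE condition on the right-hand table after LEFT JOIN drops unmatched parents

Fix: Move the right-table condition into the ON clause so unmatched parents are kept

Corrected query:
SELECT p.name, c.amount FROM customers p LEFT JOIN purchases c ON c.customer_id = p.id AND c.amount > 423.52

Result:
name  | amount 
------+--------
Bob   | NULL   
Eve   | 1474.85
Eve   | 1828.59
Carol | 1704.52
Dave  | NULL   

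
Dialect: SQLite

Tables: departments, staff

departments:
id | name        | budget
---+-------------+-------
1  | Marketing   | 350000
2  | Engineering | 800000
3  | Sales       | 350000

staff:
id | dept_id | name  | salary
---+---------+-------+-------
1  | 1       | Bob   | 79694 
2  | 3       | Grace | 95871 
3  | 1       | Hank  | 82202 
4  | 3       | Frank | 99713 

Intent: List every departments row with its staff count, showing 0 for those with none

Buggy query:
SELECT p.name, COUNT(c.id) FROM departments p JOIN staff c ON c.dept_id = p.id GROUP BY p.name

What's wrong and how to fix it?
Bug: An inner join excludes parents with zero children

Fix: Use LEFT JOIN so parents without children still appear (COUNT(c.id) gives 0)

Corrected query:
SELECT p.name, COUNT(c.id) FROM departments p LEFT JOIN staff c ON c.dept_id = p.id GROUP BY p.name

Result:
name        | COUNT(c.id)
------------+------------
Engineering | 0          
Marketing   | 2          
Sales       | 2          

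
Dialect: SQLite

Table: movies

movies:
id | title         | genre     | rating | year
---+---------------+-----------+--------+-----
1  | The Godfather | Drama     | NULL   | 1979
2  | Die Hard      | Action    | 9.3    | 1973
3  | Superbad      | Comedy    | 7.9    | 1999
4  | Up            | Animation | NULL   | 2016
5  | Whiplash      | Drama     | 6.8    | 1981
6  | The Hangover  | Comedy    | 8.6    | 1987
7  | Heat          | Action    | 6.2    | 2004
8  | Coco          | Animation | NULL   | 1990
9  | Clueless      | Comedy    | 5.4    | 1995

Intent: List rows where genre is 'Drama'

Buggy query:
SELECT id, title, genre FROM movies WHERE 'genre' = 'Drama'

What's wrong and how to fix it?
Bug: 'genre' in single quotes is a string literal, not the column; the comparison is literal-vs-literal and never true

Fix: Remove the quotes around the column name (or use double quotes for an identifier)

Corrected query:
SELECT id, title, genre FROM movies WHERE genre = 'Drama'

Result:
id | title         | genre
---+---------------+------
1  | The Godfather | Drama
5  | Whiplash      | Drama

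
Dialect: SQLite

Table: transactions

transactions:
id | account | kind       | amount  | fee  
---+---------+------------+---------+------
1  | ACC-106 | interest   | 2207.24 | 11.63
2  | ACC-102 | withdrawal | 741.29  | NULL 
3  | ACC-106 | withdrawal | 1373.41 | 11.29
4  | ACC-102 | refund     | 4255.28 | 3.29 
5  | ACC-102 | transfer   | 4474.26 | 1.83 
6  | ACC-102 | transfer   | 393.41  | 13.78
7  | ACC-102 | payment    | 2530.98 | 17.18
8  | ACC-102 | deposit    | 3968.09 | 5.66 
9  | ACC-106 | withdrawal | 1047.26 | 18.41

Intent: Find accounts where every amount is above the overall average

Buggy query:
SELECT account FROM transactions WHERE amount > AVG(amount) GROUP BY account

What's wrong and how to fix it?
Bug: AVG() is an aggregate; it can't sit directly in WHERE

Fix: Compute the overall average in a scalar subquery and compare each group's MIN against it in HAVING

Corrected query:
SELECT account FROM transactions GROUP BY account HAVING MIN(amount) > (SELECT AVG(amount) FROM transactions)

Result:
(no rows)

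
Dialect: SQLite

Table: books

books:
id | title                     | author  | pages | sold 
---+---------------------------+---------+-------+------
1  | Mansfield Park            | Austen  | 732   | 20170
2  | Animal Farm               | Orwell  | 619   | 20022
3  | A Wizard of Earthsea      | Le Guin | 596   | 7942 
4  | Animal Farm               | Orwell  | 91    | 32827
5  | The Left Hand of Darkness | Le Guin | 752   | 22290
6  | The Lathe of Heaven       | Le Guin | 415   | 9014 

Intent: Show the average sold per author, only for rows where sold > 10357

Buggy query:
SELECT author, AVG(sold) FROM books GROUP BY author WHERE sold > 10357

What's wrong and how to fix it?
Bug: Row-level WHERE must come before GROUP BY in the clause order

Fix: Place WHERE between FROM and GROUP BY

Corrected query:
SELECT author, AVG(sold) FROM books WHERE sold > 10357 GROUP BY author

Result:
author  | AVG(sold)
--------+----------
Austen  | 20170    
Le Guin | 22290    
Orwell  | 26424.5  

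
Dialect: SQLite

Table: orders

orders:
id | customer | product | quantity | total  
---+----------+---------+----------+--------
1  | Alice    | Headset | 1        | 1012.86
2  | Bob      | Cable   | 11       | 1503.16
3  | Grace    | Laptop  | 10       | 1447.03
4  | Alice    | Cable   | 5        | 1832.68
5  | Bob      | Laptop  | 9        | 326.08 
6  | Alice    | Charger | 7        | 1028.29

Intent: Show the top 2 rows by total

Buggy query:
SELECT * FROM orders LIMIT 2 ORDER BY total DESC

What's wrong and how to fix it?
Bug: ORDER BY cannot follow LIMIT; LIMIT is the final clause

Fix: Swap the clauses: ORDER BY first, then LIMIT

Corrected query:
SELECT * FROM orders ORDER BY total DESC LIMIT 2

Result:
id | customer | product | quantity | total  
---+----------+---------+----------+--------
4  | Alice    | Cable   | 5        | 1832.68
2  | Bob      | Cable   | 11       | 1503.16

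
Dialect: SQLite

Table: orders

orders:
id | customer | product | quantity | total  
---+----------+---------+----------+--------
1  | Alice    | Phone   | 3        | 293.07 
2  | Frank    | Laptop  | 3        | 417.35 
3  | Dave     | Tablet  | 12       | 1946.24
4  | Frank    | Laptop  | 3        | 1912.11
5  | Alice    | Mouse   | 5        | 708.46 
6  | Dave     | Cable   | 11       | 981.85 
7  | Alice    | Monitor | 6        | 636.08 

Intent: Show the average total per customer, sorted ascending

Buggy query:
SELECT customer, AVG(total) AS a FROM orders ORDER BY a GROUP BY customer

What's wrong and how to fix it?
Bug: GROUP BY must precede ORDER BY

Fix: Move ORDER BY to the end, after GROUP BY

Corrected query:
SELECT customer, AVG(total) AS a FROM orders GROUP BY customer ORDER BY a

Result:
customer | a       
---------+---------
Alice    | 545.87  
Frank    | 1164.73 
Dave     | 1464.045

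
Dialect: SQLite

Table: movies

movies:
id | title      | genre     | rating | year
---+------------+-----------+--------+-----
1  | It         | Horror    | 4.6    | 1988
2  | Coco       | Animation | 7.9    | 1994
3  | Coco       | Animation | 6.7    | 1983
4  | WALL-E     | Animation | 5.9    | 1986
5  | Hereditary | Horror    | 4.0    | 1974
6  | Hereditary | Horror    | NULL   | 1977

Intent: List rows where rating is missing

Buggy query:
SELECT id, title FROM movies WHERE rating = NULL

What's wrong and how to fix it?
Bug: Comparing to NULL with '=' never matches; NULL = NULL is unknown, not true

Fix: Replace '= NULL' with 'IS NULL'

Corrected query:
SELECT id, title FROM movies WHERE rating IS NULL

Result:
id | title     
---+-----------
6  | Hereditary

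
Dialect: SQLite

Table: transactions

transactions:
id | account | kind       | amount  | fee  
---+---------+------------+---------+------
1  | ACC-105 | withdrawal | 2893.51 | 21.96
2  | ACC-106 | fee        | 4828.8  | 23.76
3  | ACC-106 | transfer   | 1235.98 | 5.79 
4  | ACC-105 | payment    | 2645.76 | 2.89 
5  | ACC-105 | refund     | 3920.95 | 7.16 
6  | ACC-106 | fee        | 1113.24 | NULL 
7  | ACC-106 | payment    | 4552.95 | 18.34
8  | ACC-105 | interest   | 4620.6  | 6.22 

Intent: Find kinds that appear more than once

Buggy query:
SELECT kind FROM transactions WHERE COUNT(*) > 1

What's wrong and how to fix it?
Bug: COUNT(*) is an aggregate and cannot be used in WHERE

Fix: GROUP BY kind, then filter groups with HAVING COUNT(*) > 1

Corrected query:
SELECT kind FROM transactions GROUP BY kind HAVING COUNT(*) > 1

Result:
kind   
-------
fee    
payment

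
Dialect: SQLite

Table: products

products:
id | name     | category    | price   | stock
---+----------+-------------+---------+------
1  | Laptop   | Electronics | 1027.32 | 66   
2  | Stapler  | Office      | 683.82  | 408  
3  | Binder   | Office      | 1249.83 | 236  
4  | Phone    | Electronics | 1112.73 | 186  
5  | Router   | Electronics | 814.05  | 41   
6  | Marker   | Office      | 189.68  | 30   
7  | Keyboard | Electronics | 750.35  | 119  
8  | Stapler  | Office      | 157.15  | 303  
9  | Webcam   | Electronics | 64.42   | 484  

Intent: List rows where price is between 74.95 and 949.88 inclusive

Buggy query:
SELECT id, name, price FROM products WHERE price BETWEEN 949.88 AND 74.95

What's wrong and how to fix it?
Bug: BETWEEN expects the lower bound first; with 949.88 AND 74.95 the range is empty

Fix: Swap the bounds so the smaller value comes first

Corrected query:
SELECT id, name, price FROM products WHERE price BETWEEN 74.95 AND 949.88

Result:
id | name     | price 
---+----------+-------
2  | Stapler  | 683.82
5  | Router   | 814.05
6  | Marker   | 189.68
7  | Keyboard | 750.35
8  | Stapler  | 157.15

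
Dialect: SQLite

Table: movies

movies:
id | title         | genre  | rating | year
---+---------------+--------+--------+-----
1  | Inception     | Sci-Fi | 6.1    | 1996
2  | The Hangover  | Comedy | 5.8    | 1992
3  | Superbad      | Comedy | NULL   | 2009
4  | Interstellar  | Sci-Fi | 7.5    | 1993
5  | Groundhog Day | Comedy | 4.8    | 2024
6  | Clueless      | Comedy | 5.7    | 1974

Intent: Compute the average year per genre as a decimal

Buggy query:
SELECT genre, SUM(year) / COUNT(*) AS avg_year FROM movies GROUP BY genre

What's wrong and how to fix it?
Bug: Both operands are integers, so '/' performs integer division and truncates

Fix: Cast one side to REAL so the division keeps the fractional part

Corrected query:
SELECT genre, SUM(year) * 1.0 / COUNT(*) AS avg_year FROM movies GROUP BY genre

Result:
genre  | avg_year
-------+---------
Comedy | 1999.75 
Sci-Fi | 1994.5  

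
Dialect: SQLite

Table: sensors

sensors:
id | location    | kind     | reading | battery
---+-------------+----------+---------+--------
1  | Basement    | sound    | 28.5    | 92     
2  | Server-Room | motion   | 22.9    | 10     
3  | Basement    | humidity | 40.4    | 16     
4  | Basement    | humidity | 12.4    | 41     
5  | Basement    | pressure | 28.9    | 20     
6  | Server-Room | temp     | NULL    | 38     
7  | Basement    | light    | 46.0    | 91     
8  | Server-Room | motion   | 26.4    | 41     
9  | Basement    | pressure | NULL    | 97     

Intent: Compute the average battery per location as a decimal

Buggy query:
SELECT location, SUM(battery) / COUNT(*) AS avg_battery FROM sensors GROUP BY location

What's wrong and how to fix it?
Bug: Both operands are integers, so '/' performs integer division and truncates

Fix: Multiply by 1.0 (or CAST to REAL) to force floating-point division

Corrected query:
SELECT location, SUM(battery) * 1.0 / COUNT(*) AS avg_battery FROM sensors GROUP BY location

Result:
location    | avg_battery
------------+------------
Basement    | 59.5       
Server-Room | 29.666667  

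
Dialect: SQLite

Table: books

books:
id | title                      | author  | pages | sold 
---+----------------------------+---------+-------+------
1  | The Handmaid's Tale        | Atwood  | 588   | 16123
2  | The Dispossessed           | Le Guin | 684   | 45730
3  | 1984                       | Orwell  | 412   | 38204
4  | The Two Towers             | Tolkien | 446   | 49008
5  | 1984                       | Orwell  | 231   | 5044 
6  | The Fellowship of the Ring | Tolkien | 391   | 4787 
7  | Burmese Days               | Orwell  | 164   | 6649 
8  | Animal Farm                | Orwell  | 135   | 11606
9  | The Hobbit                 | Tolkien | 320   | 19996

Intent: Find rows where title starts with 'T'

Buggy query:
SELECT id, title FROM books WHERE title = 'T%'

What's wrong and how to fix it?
Bug: '=' compares the literal string including the % character; pattern matching needs LIKE

Fix: Use LIKE for wildcard pattern matching

Corrected query:
SELECT id, title FROM books WHERE title LIKE 'T%'

Result:
id | title                     
---+---------------------------
1  | The Handmaid's Tale       
2  | The Dispossessed          
4  | The Two Towers            
6  | The Fellowship of the Ring
9  | The Hobbit                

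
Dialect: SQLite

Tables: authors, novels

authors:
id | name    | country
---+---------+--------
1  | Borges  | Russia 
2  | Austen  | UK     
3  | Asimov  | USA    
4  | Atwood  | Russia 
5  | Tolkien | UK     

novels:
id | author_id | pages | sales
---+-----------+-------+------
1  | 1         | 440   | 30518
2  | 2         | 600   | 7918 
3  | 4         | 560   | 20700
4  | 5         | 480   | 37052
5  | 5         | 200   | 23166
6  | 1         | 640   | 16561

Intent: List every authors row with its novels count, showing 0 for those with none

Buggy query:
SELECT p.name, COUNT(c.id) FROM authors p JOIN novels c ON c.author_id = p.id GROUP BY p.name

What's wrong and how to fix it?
Bug: An inner join excludes parents with zero children

Fix: Use LEFT JOIN so parents without children still appear (COUNT(c.id) gives 0)

Corrected query:
SELECT p.name, COUNT(c.id) FROM authors p LEFT JOIN novels c ON c.author_id = p.id GROUP BY p.name

Result:
name    | COUNT(c.id)
--------+------------
Asimov  | 0          
Atwood  | 1          
Austen  | 1          
Borges  | 2          
Tolkien | 2          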